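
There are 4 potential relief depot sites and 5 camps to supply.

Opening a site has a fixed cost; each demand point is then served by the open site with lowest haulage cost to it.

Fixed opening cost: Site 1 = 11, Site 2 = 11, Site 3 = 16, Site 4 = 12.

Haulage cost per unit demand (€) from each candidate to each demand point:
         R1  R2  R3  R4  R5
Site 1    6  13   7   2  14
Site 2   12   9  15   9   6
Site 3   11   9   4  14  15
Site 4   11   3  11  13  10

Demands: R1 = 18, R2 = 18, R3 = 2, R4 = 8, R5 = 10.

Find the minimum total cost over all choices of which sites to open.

Open {Site 1, Site 2, Site 4}: assign each demand point to its cheapest open site.
  R1→Site 1 18×6=108, R2→Site 4 18×3=54, R3→Site 1 2×7=14, R4→Site 1 8×2=16, R5→Site 2 10×6=60
  haulage cost 252, fixed 34 → total 286.
Compare {Site 1, Site 2, Site 3, Site 4}: haulage cost 246 + fixed 50 = 296.
Compare {Site 1, Site 4}: haulage cost 292 + fixed 23 = 315.
Compare {Site 1, Site 3, Site 4}: haulage cost 286 + fixed 39 = 325.
All other subsets cost ≥ 296. Minimum total cost: 286.

286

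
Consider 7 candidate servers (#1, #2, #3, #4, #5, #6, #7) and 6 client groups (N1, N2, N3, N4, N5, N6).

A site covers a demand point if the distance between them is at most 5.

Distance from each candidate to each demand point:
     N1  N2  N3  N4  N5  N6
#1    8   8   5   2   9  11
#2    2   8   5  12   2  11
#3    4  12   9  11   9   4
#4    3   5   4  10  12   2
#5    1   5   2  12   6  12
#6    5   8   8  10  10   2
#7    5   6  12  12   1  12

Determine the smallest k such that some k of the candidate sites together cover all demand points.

3

Coverage sets (demand points within 5 of each site):
  #1: {N3, N4}
  #2: {N1, N3, N5}
  #3: {N1, N6}
  #4: {N1, N2, N3, N6}
  #5: {N1, N2, N3}
  #6: {N1, N6}
  #7: {N1, N5}
No 2 sites suffice: every size-2 union leaves at least one demand point uncovered.
But {#1, #2, #4} covers everything, so the minimum is 3.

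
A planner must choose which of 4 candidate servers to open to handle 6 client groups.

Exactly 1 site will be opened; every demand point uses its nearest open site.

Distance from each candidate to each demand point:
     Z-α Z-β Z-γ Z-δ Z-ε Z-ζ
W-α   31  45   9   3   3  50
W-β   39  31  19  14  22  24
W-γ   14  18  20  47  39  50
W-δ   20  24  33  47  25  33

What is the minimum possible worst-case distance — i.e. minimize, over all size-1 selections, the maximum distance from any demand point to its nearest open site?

Open {W-β}.
  Farthest demand point is Z-α at distance 39 (to W-β); all others are ≤ 39.
With {W-δ} the worst case is 47.
With {W-α} the worst case is 50.
No size-1 selection achieves below 39.

39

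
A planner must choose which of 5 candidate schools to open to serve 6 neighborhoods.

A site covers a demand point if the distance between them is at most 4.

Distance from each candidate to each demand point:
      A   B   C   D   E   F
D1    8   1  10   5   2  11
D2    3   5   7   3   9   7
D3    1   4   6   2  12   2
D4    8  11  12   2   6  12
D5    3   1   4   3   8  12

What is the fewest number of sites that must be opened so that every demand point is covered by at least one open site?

Coverage sets (demand points within 4 of each site):
  D1: {B, E}
  D2: {A, D}
  D3: {A, B, D, F}
  D4: {D}
  D5: {A, B, C, D}
No 2 sites suffice: every size-2 union leaves at least one demand point uncovered.
But {D1, D3, D5} covers everything, so the minimum is 3.

3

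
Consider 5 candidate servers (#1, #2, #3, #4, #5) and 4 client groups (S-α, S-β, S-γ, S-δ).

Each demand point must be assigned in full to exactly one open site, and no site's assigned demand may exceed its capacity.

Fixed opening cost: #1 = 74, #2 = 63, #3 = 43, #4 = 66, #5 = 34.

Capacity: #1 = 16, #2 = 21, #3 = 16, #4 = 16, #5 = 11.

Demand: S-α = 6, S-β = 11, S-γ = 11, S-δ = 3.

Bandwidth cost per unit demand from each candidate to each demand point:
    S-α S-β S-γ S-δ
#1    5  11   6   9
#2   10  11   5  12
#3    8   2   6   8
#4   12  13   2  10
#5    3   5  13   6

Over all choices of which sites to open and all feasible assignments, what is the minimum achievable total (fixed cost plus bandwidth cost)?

Open {#3, #4, #5}; cheapest assignment that respects the capacities:
  #3 (cap 16, load 11): S-β — cost 11×2 = 22
  #4 (cap 16, load 11): S-γ — cost 11×2 = 22
  #5 (cap 11, load 9): S-α, S-δ — cost 6×3 + 3×6 = 36
  Shipping 80, fixed 143 → total 223.
  Any other capacity-feasible assignment to {#3, #4, #5} ships for at least 80.
Compare {#2, #3, #5}: its best feasible assignment gives total 253.
Compare {#2, #3}: its best feasible assignment gives total 267.
Every other set of open sites that can feasibly serve all demand totals ≥ 253 even under its best assignment. Minimum: 223.

223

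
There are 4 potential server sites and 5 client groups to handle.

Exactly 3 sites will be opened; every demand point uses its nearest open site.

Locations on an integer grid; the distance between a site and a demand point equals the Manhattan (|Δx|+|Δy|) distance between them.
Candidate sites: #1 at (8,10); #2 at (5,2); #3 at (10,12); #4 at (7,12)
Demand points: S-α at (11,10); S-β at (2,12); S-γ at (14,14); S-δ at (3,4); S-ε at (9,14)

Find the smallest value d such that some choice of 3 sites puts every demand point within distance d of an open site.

6

Open {#2, #3, #4}.
  Farthest demand point is S-γ at distance 6 (to #3); all others are ≤ 6.
With {#1, #2, #3} the worst case is 8.
With {#1, #2, #4} the worst case is 9.
No size-3 selection achieves below 6.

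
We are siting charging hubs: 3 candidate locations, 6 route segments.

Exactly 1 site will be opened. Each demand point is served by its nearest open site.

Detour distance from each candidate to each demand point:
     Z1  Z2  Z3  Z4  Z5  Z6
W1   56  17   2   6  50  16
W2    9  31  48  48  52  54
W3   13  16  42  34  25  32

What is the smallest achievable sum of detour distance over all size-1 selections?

147

Open {W1}.
  Z1→W1 56, Z2→W1 17, Z3→W1 2, Z4→W1 6, Z5→W1 50, Z6→W1 16  ⇒ total 147.
Compare {W3}: total 162.
Compare {W2}: total 242.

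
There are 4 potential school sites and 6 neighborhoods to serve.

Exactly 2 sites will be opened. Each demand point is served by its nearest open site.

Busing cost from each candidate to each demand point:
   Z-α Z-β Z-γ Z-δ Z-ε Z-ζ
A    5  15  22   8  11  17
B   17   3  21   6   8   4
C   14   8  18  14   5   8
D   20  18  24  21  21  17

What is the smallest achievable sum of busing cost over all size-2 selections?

Open {A, B}.
  Z-α→A 5, Z-β→B 3, Z-γ→B 21, Z-δ→B 6, Z-ε→B 8, Z-ζ→B 4  ⇒ total 47.
Compare {B, C}: total 50.
Compare {A, C}: total 52.
No size-2 selection does better; minimum is 47.

47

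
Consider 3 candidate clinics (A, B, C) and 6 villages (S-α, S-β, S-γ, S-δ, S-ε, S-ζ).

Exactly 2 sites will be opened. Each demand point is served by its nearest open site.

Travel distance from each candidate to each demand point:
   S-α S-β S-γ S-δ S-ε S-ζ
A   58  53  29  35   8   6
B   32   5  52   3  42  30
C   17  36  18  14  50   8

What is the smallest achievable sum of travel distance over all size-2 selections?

Open {A, B}.
  S-α→B 32, S-β→B 5, S-γ→A 29, S-δ→B 3, S-ε→A 8, S-ζ→A 6  ⇒ total 83.
Compare {B, C}: total 93.
Compare {A, C}: total 99.

83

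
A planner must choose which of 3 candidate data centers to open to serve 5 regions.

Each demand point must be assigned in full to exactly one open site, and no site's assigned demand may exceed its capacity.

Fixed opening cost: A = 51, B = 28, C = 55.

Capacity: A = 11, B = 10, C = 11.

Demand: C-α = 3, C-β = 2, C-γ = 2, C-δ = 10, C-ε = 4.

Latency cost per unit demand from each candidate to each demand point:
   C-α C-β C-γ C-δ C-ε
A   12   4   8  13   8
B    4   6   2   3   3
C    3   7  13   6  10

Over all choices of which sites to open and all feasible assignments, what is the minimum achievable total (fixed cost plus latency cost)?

201

Open {A, B}; cheapest assignment that respects the capacities:
  A (cap 11, load 11): C-α, C-β, C-γ, C-ε — cost 3×12 + 2×4 + 2×8 + 4×8 = 92
  B (cap 10, load 10): C-δ — cost 10×3 = 30
  Shipping 122, fixed 79 → total 201.
  Any other capacity-feasible assignment to {A, B} ships for at least 122.
Compare {B, C}: its best feasible assignment gives total 202.
Compare {A, B, C}: its best feasible assignment gives total 229.
Every other set of open sites that can feasibly serve all demand totals ≥ 202 even under its best assignment. Minimum: 201.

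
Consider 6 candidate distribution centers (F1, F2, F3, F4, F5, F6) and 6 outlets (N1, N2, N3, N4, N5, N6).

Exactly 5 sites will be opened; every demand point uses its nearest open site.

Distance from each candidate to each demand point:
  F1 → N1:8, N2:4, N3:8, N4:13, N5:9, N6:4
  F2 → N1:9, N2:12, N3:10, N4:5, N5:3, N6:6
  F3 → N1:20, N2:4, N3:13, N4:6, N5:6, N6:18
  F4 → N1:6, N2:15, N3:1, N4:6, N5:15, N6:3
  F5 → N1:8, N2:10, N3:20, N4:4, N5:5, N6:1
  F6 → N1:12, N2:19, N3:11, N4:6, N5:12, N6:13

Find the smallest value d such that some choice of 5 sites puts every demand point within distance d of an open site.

6

Open {F1, F2, F3, F4, F5}.
  Farthest demand point is N1 at distance 6 (to F4); all others are ≤ 6.
With {F1, F2, F3, F4, F6} the worst case is 6.
With {F1, F2, F4, F5, F6} the worst case is 6.
No size-5 selection achieves below 6.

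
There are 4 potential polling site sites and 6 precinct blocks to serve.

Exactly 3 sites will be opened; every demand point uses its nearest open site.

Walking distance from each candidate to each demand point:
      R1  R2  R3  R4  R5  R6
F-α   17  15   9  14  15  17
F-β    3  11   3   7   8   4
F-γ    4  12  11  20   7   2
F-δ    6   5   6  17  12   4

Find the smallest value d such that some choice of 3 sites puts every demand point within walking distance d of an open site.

Open {F-β, F-γ, F-δ}.
  Farthest demand point is R4 at walking distance 7 (to F-β); all others are ≤ 7.
With {F-α, F-β, F-δ} the worst case is 8.
With {F-α, F-β, F-γ} the worst case is 11.
No size-3 selection achieves below 7.

7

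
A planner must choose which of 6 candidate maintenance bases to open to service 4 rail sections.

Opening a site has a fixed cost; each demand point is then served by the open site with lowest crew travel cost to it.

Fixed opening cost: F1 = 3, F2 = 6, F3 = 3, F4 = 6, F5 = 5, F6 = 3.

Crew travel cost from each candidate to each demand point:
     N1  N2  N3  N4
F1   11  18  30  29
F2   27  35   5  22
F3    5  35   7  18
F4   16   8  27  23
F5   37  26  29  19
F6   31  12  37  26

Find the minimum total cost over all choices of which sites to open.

47

Open {F3, F4}: assign each demand point to its cheapest open site.
  N1→F3 5, N2→F4 8, N3→F3 7, N4→F3 18
  crew travel cost 38, fixed 9 → total 47.
Compare {F3, F6}: crew travel cost 42 + fixed 6 = 48.
Compare {F1, F3, F4}: crew travel cost 38 + fixed 12 = 50.
Compare {F3, F4, F6}: crew travel cost 38 + fixed 12 = 50.
All other subsets cost ≥ 48. Minimum total cost: 47.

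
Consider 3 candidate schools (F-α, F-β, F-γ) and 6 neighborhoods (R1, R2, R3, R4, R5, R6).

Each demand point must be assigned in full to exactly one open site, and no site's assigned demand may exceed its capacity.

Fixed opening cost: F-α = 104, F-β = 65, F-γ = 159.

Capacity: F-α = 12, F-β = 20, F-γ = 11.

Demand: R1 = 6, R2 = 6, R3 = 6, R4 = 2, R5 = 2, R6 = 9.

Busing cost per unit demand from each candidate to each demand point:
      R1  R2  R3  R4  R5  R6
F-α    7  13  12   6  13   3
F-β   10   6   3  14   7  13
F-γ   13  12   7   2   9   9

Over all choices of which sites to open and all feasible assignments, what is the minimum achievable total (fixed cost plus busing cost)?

336

Open {F-α, F-β}; cheapest assignment that respects the capacities:
  F-α (cap 12, load 11): R4, R6 — cost 2×6 + 9×3 = 39
  F-β (cap 20, load 20): R1, R2, R3, R5 — cost 6×10 + 6×6 + 6×3 + 2×7 = 128
  Shipping 167, fixed 169 → total 336.
  Any other capacity-feasible assignment to {F-α, F-β} ships for at least 167.
Compare {F-β, F-γ}: its best feasible assignment gives total 437.
Compare {F-α, F-β, F-γ}: its best feasible assignment gives total 487.
Every other set of open sites that can feasibly serve all demand totals ≥ 437 even under its best assignment. Minimum: 336.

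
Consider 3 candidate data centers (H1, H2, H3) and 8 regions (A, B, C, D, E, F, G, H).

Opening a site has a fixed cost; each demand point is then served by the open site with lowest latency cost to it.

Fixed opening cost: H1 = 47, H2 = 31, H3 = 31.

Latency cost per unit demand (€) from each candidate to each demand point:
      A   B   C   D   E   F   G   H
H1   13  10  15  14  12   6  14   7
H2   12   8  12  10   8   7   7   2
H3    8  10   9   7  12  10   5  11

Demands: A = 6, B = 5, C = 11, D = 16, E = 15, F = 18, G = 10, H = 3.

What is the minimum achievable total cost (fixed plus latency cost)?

663

Open {H2, H3}: assign each demand point to its cheapest open site.
  A→H3 6×8=48, B→H2 5×8=40, C→H3 11×9=99, D→H3 16×7=112, E→H2 15×8=120, F→H2 18×7=126, G→H3 10×5=50, H→H2 3×2=6
  latency cost 601, fixed 62 → total 663.
Compare {H1, H2, H3}: latency cost 583 + fixed 109 = 692.
Compare {H1, H3}: latency cost 668 + fixed 78 = 746.
Compare {H2}: latency cost 726 + fixed 31 = 757.
All other subsets cost ≥ 692. Minimum total cost: 663.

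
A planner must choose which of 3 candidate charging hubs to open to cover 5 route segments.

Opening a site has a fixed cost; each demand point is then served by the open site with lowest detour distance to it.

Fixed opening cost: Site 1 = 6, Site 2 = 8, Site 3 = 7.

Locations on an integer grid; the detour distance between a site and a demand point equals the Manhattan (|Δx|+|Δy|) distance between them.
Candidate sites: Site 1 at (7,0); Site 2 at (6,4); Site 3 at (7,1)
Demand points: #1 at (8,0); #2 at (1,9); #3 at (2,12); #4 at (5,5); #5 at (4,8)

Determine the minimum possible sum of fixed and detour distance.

Open {Site 2}: assign each demand point to its cheapest open site.
  #1→Site 2 6, #2→Site 2 10, #3→Site 2 12, #4→Site 2 2, #5→Site 2 6
  detour distance 36, fixed 8 → total 44.
Compare {Site 1, Site 2}: detour distance 31 + fixed 14 = 45.
Compare {Site 2, Site 3}: detour distance 32 + fixed 15 = 47.
Compare {Site 1, Site 2, Site 3}: detour distance 31 + fixed 21 = 52.
All other subsets cost ≥ 45. Minimum total cost: 44.

44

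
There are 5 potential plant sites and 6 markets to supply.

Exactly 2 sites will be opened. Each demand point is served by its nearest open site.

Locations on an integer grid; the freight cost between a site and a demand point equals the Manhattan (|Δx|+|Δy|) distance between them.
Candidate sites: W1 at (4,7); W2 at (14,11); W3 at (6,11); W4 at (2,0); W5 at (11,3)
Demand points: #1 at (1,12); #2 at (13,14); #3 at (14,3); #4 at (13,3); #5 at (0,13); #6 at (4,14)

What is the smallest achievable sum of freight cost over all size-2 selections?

Open {W3, W5}.
  #1→W3 6, #2→W3 10, #3→W5 3, #4→W5 2, #5→W3 8, #6→W3 5  ⇒ total 34.
Compare {W2, W3}: total 40.
Compare {W1, W5}: total 43.
No size-2 selection does better; minimum is 34.

34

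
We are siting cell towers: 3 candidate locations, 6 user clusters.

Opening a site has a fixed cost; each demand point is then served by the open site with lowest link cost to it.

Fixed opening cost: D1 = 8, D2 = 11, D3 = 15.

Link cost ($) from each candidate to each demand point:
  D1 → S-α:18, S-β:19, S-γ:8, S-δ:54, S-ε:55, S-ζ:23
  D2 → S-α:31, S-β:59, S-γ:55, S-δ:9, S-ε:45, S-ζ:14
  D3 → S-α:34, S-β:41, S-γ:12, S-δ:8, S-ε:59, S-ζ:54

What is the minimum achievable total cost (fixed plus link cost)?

132

Open {D1, D2}: assign each demand point to its cheapest open site.
  S-α→D1 18, S-β→D1 19, S-γ→D1 8, S-δ→D2 9, S-ε→D2 45, S-ζ→D2 14
  link cost 113, fixed 19 → total 132.
Compare {D1, D2, D3}: link cost 112 + fixed 34 = 146.
Compare {D1, D3}: link cost 131 + fixed 23 = 154.
Compare {D2, D3}: link cost 151 + fixed 26 = 177.
All other subsets cost ≥ 146. Minimum total cost: 132.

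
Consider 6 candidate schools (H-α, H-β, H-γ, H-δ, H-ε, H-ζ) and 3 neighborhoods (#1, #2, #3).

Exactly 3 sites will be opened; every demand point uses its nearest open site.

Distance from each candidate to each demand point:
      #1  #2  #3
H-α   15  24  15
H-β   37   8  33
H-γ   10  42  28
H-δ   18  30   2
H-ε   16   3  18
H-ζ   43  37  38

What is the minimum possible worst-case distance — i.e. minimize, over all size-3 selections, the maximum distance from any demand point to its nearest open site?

Open {H-β, H-γ, H-δ}.
  Farthest demand point is #1 at distance 10 (to H-γ); all others are ≤ 10.
With {H-γ, H-δ, H-ε} the worst case is 10.
With {H-α, H-β, H-γ} the worst case is 15.
No size-3 selection achieves below 10.

10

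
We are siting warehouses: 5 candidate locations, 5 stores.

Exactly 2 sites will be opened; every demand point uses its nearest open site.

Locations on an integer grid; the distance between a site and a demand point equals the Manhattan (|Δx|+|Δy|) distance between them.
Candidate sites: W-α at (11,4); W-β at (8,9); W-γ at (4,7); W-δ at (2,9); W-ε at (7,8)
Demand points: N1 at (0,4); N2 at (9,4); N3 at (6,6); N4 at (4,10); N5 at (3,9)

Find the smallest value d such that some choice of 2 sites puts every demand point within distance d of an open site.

7

Open {W-α, W-γ}.
  Farthest demand point is N1 at distance 7 (to W-γ); all others are ≤ 7.
With {W-α, W-δ} the worst case is 7.
With {W-β, W-γ} the worst case is 7.
No size-2 selection achieves below 7.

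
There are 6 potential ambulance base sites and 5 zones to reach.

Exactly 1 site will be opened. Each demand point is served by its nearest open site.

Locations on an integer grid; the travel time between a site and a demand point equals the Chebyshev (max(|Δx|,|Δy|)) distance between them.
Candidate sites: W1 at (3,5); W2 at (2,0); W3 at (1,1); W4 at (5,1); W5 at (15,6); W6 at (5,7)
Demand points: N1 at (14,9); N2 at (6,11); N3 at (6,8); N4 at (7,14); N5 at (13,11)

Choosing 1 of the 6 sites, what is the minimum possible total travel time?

Open {W6}.
  N1→W6 9, N2→W6 4, N3→W6 1, N4→W6 7, N5→W6 8  ⇒ total 29.
Compare {W5}: total 34.
Compare {W1}: total 39.
No size-1 selection does better; minimum is 29.

29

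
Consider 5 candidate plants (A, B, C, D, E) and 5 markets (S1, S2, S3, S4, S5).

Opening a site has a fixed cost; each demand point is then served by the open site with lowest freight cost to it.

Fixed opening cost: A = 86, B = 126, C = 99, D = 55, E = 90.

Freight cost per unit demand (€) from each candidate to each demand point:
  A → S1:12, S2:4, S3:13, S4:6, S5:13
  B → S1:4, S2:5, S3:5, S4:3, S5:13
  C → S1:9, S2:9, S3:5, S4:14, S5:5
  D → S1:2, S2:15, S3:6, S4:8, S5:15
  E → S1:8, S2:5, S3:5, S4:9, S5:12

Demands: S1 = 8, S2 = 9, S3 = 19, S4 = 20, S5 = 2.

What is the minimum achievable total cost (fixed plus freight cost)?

Open {B}: assign each demand point to its cheapest open site.
  S1→B 8×4=32, S2→B 9×5=45, S3→B 19×5=95, S4→B 20×3=60, S5→B 2×13=26
  freight cost 258, fixed 126 → total 384.
Compare {B, D}: freight cost 242 + fixed 181 = 423.
Compare {A, D}: freight cost 312 + fixed 141 = 453.
Compare {A, B}: freight cost 249 + fixed 212 = 461.
All other subsets cost ≥ 423. Minimum total cost: 384.

384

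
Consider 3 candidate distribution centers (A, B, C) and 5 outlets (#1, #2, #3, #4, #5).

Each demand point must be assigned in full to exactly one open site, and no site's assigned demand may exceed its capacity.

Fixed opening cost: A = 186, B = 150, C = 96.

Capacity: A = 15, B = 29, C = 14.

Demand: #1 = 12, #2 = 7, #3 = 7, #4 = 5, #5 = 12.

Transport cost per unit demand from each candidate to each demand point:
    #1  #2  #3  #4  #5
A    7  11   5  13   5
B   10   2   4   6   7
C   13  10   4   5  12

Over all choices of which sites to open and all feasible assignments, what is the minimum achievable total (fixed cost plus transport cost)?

Open {B, C}; cheapest assignment that respects the capacities:
  B (cap 29, load 29): #1, #4, #5 — cost 12×10 + 5×6 + 12×7 = 234
  C (cap 14, load 14): #2, #3 — cost 7×10 + 7×4 = 98
  Shipping 332, fixed 246 → total 578.
  Any other capacity-feasible assignment to {B, C} ships for at least 332.
Compare {A, B, C}: its best feasible assignment gives total 667.
Compare {A, B}: its best feasible assignment gives total 682.
Every other set of open sites that can feasibly serve all demand totals ≥ 667 even under its best assignment. Minimum: 578.

578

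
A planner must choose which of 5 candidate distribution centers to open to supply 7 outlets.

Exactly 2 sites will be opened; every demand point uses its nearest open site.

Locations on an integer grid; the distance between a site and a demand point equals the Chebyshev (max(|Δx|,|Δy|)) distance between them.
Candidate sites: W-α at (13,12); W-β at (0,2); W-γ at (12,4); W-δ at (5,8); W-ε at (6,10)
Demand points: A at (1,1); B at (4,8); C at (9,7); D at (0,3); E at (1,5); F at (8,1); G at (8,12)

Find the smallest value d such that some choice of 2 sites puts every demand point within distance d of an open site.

Open {W-α, W-δ}.
  Farthest demand point is A at distance 7 (to W-δ); all others are ≤ 7.
With {W-β, W-δ} the worst case is 7.
With {W-γ, W-δ} the worst case is 7.
No size-2 selection achieves below 7.

7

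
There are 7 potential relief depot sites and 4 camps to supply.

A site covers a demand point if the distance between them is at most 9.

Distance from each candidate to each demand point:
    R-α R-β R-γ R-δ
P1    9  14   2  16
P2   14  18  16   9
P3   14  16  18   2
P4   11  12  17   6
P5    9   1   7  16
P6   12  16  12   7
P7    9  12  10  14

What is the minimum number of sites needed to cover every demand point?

2

Coverage sets (demand points within 9 of each site):
  P1: {R-α, R-γ}
  P2: {R-δ}
  P3: {R-δ}
  P4: {R-δ}
  P5: {R-α, R-β, R-γ}
  P6: {R-δ}
  P7: {R-α}
No single site covers all 4 demand points.
But {P2, P5} covers everything, so the minimum is 2.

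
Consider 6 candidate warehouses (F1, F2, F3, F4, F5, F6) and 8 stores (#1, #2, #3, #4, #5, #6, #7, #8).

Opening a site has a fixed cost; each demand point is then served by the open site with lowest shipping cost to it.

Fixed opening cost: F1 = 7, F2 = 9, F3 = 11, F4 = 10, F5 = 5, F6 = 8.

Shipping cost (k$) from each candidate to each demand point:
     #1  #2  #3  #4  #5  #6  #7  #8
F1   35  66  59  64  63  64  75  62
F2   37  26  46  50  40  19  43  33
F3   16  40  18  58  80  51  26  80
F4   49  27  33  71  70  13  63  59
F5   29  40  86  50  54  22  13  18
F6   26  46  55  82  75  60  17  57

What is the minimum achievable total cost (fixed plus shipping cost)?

Open {F2, F3, F5}: assign each demand point to its cheapest open site.
  #1→F3 16, #2→F2 26, #3→F3 18, #4→F2 50, #5→F2 40, #6→F2 19, #7→F5 13, #8→F5 18
  shipping cost 200, fixed 25 → total 225.
Compare {F2, F3, F4, F5}: shipping cost 194 + fixed 35 = 229.
Compare {F1, F2, F3, F5}: shipping cost 200 + fixed 32 = 232.
Compare {F2, F3, F5, F6}: shipping cost 200 + fixed 33 = 233.
All other subsets cost ≥ 229. Minimum total cost: 225.

225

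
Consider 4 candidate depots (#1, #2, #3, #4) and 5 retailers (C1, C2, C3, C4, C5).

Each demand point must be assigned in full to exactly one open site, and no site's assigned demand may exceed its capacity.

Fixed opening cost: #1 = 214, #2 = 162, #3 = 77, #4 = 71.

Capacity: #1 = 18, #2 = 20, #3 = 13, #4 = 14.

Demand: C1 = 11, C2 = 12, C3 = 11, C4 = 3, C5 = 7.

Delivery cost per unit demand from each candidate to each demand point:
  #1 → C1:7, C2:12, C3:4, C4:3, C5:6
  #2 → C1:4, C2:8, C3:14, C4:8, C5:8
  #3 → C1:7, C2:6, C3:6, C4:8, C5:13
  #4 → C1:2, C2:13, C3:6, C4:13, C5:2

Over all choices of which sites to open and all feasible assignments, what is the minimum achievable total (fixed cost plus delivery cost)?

Open {#1, #3, #4}; cheapest assignment that respects the capacities:
  #1 (cap 18, load 18): C3, C5 — cost 11×4 + 7×6 = 86
  #3 (cap 13, load 12): C2 — cost 12×6 = 72
  #4 (cap 14, load 14): C1, C4 — cost 11×2 + 3×13 = 61
  Shipping 219, fixed 362 → total 581.
  Any other capacity-feasible assignment to {#1, #3, #4} ships for at least 219.
Compare {#2, #3, #4}: its best feasible assignment gives total 587.
Compare {#1, #2, #4}: its best feasible assignment gives total 674.
Every other set of open sites that can feasibly serve all demand totals ≥ 587 even under its best assignment. Minimum: 581.

581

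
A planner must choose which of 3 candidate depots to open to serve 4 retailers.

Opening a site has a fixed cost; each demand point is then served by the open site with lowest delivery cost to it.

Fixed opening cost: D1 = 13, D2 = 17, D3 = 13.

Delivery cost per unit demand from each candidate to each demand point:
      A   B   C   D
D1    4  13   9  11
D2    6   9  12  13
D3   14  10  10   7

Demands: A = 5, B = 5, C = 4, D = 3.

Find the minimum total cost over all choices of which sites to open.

153

Open {D1, D3}: assign each demand point to its cheapest open site.
  A→D1 5×4=20, B→D3 5×10=50, C→D1 4×9=36, D→D3 3×7=21
  delivery cost 127, fixed 26 → total 153.
Compare {D1, D2}: delivery cost 134 + fixed 30 = 164.
Compare {D1, D2, D3}: delivery cost 122 + fixed 43 = 165.
Compare {D2, D3}: delivery cost 136 + fixed 30 = 166.
All other subsets cost ≥ 164. Minimum total cost: 153.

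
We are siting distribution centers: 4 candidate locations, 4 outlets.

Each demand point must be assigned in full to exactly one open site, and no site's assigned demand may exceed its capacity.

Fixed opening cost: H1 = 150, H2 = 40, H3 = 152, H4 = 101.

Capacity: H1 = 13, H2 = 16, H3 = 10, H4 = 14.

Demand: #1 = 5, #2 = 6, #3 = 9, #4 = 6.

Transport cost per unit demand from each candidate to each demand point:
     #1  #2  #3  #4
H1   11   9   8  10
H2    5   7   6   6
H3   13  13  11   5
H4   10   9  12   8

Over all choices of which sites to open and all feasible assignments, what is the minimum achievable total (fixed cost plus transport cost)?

Open {H2, H4}; cheapest assignment that respects the capacities:
  H2 (cap 16, load 14): #1, #3 — cost 5×5 + 9×6 = 79
  H4 (cap 14, load 12): #2, #4 — cost 6×9 + 6×8 = 102
  Shipping 181, fixed 141 → total 322.
  Any other capacity-feasible assignment to {H2, H4} ships for at least 181.
Compare {H1, H2}: its best feasible assignment gives total 383.
Compare {H2, H3, H4}: its best feasible assignment gives total 456.
Every other set of open sites that can feasibly serve all demand totals ≥ 383 even under its best assignment. Minimum: 322.

322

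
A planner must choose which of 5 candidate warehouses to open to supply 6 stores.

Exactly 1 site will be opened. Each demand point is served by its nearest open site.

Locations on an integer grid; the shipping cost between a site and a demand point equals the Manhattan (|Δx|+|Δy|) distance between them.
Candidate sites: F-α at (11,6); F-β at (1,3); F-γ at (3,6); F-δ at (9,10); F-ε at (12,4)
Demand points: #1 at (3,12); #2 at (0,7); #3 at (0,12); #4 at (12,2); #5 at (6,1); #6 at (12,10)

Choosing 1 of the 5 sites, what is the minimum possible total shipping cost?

53

Open {F-γ}.
  #1→F-γ 6, #2→F-γ 4, #3→F-γ 9, #4→F-γ 13, #5→F-γ 8, #6→F-γ 13  ⇒ total 53.
Compare {F-δ}: total 57.
Compare {F-α}: total 63.
No size-1 selection does better; minimum is 53.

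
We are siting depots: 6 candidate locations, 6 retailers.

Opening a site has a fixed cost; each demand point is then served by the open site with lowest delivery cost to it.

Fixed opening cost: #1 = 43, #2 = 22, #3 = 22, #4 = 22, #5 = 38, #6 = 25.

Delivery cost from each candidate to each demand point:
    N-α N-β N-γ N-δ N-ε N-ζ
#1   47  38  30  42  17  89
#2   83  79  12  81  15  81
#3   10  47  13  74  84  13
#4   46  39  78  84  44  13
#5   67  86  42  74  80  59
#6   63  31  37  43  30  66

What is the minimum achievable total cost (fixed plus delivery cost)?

187

Open {#3, #6}: assign each demand point to its cheapest open site.
  N-α→#3 10, N-β→#6 31, N-γ→#3 13, N-δ→#6 43, N-ε→#6 30, N-ζ→#3 13
  delivery cost 140, fixed 47 → total 187.
Compare {#2, #3, #6}: delivery cost 124 + fixed 69 = 193.
Compare {#1, #3}: delivery cost 133 + fixed 65 = 198.
Compare {#3, #4, #6}: delivery cost 140 + fixed 69 = 209.
All other subsets cost ≥ 193. Minimum total cost: 187.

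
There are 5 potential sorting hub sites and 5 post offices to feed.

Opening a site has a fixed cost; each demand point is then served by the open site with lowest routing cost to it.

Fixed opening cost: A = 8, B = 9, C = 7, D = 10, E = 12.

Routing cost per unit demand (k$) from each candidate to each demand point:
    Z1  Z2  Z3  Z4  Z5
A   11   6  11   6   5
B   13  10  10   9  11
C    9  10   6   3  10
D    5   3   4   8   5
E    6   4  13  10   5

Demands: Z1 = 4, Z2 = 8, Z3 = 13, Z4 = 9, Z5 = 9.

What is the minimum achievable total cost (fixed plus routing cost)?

185

Open {C, D}: assign each demand point to its cheapest open site.
  Z1→D 4×5=20, Z2→D 8×3=24, Z3→D 13×4=52, Z4→C 9×3=27, Z5→D 9×5=45
  routing cost 168, fixed 17 → total 185.
Compare {A, C, D}: routing cost 168 + fixed 25 = 193.
Compare {B, C, D}: routing cost 168 + fixed 26 = 194.
Compare {C, D, E}: routing cost 168 + fixed 29 = 197.
All other subsets cost ≥ 193. Minimum total cost: 185.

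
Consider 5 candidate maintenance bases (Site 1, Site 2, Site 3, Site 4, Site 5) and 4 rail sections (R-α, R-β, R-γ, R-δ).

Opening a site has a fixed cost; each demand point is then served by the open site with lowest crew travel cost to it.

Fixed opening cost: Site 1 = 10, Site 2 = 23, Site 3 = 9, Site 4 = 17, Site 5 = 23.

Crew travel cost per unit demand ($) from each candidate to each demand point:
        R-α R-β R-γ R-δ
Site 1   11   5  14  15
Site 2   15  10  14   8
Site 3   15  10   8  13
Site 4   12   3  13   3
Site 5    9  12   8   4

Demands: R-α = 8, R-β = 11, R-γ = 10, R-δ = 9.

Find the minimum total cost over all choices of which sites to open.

252

Open {Site 4, Site 5}: assign each demand point to its cheapest open site.
  R-α→Site 5 8×9=72, R-β→Site 4 11×3=33, R-γ→Site 5 10×8=80, R-δ→Site 4 9×3=27
  crew travel cost 212, fixed 40 → total 252.
Compare {Site 3, Site 4, Site 5}: crew travel cost 212 + fixed 49 = 261.
Compare {Site 3, Site 4}: crew travel cost 236 + fixed 26 = 262.
Compare {Site 1, Site 4, Site 5}: crew travel cost 212 + fixed 50 = 262.
All other subsets cost ≥ 261. Minimum total cost: 252.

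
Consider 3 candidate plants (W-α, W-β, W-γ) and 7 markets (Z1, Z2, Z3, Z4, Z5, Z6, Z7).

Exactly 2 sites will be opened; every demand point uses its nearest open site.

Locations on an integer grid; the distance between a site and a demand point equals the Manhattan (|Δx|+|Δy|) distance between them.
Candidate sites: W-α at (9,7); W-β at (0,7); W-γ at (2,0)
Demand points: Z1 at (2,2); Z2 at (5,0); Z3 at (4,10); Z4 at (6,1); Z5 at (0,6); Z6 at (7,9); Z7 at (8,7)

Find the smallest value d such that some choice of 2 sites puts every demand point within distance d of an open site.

8

Open {W-α, W-γ}.
  Farthest demand point is Z3 at distance 8 (to W-α); all others are ≤ 8.
With {W-β, W-γ} the worst case is 9.
With {W-α, W-β} the worst case is 11.
No size-2 selection achieves below 8.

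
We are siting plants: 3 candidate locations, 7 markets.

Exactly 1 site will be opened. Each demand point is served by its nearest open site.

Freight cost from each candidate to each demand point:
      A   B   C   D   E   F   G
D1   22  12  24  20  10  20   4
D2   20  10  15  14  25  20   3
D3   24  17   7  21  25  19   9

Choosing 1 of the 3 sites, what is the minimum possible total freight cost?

Open {D2}.
  A→D2 20, B→D2 10, C→D2 15, D→D2 14, E→D2 25, F→D2 20, G→D2 3  ⇒ total 107.
Compare {D1}: total 112.
Compare {D3}: total 122.

107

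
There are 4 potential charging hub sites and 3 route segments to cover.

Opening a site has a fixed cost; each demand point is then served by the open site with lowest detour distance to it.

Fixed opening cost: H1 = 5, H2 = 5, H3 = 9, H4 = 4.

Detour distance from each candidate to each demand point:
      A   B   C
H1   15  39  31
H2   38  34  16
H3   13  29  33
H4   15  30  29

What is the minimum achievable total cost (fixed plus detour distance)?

Open {H2, H4}: assign each demand point to its cheapest open site.
  A→H4 15, B→H4 30, C→H2 16
  detour distance 61, fixed 9 → total 70.
Compare {H2, H3}: detour distance 58 + fixed 14 = 72.
Compare {H1, H2}: detour distance 65 + fixed 10 = 75.
Compare {H1, H2, H4}: detour distance 61 + fixed 14 = 75.
All other subsets cost ≥ 72. Minimum total cost: 70.

70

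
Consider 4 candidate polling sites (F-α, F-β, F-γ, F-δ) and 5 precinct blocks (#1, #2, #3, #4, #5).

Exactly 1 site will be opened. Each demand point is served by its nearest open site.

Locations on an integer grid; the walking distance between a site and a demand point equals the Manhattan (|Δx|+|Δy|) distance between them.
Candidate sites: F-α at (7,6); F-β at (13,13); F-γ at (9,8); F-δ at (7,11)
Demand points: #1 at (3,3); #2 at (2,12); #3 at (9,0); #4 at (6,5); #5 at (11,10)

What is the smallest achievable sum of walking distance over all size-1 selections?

36

Open {F-α}.
  #1→F-α 7, #2→F-α 11, #3→F-α 8, #4→F-α 2, #5→F-α 8  ⇒ total 36.
Compare {F-γ}: total 40.
Compare {F-δ}: total 43.
No size-1 selection does better; minimum is 36.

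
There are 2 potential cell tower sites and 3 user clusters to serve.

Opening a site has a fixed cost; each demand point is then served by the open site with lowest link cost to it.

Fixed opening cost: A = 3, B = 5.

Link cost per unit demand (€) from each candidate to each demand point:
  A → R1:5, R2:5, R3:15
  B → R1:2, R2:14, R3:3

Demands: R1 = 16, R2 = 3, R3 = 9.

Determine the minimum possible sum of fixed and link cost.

82

Open {A, B}: assign each demand point to its cheapest open site.
  R1→B 16×2=32, R2→A 3×5=15, R3→B 9×3=27
  link cost 74, fixed 8 → total 82.
Compare {B}: link cost 101 + fixed 5 = 106.
Compare {A}: link cost 230 + fixed 3 = 233.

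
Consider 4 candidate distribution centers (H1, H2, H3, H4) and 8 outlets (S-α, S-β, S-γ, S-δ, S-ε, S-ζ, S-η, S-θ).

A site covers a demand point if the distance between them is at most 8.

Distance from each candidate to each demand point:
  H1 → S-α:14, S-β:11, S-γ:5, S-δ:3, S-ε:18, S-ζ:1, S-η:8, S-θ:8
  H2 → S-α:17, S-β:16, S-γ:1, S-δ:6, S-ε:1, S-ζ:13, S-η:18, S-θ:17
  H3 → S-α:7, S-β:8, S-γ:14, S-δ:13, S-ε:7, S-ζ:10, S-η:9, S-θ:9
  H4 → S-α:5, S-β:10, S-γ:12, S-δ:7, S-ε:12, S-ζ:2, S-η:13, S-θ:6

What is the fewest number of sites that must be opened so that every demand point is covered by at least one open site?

Coverage sets (demand points within 8 of each site):
  H1: {S-γ, S-δ, S-ζ, S-η, S-θ}
  H2: {S-γ, S-δ, S-ε}
  H3: {S-α, S-β, S-ε}
  H4: {S-α, S-δ, S-ζ, S-θ}
No single site covers all 8 demand points.
But {H1, H3} covers everything, so the minimum is 2.

2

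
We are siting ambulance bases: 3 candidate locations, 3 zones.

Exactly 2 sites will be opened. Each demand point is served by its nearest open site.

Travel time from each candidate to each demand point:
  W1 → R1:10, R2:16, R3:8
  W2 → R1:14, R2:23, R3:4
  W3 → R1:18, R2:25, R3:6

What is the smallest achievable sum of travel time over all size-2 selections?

Open {W1, W2}.
  R1→W1 10, R2→W1 16, R3→W2 4  ⇒ total 30.
Compare {W1, W3}: total 32.
Compare {W2, W3}: total 41.

30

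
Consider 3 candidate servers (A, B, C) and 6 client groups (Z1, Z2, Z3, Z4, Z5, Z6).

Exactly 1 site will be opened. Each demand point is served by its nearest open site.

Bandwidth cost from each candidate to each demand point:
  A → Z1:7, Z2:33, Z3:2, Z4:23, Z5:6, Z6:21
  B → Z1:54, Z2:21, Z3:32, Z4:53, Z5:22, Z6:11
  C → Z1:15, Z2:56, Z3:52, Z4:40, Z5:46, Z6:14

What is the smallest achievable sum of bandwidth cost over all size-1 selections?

Open {A}.
  Z1→A 7, Z2→A 33, Z3→A 2, Z4→A 23, Z5→A 6, Z6→A 21  ⇒ total 92.
Compare {B}: total 193.
Compare {C}: total 223.

92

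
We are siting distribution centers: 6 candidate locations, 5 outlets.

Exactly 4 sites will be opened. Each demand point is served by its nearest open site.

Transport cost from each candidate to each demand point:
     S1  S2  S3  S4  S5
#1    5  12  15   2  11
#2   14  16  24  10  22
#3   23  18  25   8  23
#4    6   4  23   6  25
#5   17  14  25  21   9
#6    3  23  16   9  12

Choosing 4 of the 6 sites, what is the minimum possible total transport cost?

Open {#1, #4, #5, #6}.
  S1→#6 3, S2→#4 4, S3→#1 15, S4→#1 2, S5→#5 9  ⇒ total 33.
Compare {#1, #2, #4, #5}: total 35.
Compare {#1, #2, #4, #6}: total 35.
No size-4 selection does better; minimum is 33.

33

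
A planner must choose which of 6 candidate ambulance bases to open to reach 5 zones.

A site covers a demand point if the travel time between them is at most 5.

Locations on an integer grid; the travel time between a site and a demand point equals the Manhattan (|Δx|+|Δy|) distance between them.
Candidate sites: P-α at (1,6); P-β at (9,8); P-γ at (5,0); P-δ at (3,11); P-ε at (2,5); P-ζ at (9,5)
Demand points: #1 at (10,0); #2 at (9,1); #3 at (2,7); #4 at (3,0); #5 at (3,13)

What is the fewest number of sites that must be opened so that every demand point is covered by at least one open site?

Coverage sets (demand points within 5 of each site):
  P-α: {#3}
  P-β: {}
  P-γ: {#1, #2, #4}
  P-δ: {#3, #5}
  P-ε: {#3}
  P-ζ: {#2}
No single site covers all 5 demand points.
But {P-γ, P-δ} covers everything, so the minimum is 2.

2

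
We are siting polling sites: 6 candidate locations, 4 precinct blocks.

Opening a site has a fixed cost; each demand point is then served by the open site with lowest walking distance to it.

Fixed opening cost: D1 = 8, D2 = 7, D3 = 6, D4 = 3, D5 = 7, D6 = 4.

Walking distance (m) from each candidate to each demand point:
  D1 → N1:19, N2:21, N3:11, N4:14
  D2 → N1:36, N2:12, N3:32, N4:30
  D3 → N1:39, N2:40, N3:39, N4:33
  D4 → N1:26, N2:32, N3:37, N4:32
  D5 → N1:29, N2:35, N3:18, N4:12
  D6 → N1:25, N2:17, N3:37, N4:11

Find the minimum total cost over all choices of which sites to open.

Open {D1, D6}: assign each demand point to its cheapest open site.
  N1→D1 19, N2→D6 17, N3→D1 11, N4→D6 11
  walking distance 58, fixed 12 → total 70.
Compare {D1, D2}: walking distance 56 + fixed 15 = 71.
Compare {D1, D2, D6}: walking distance 53 + fixed 19 = 72.
Compare {D1}: walking distance 65 + fixed 8 = 73.
All other subsets cost ≥ 71. Minimum total cost: 70.

70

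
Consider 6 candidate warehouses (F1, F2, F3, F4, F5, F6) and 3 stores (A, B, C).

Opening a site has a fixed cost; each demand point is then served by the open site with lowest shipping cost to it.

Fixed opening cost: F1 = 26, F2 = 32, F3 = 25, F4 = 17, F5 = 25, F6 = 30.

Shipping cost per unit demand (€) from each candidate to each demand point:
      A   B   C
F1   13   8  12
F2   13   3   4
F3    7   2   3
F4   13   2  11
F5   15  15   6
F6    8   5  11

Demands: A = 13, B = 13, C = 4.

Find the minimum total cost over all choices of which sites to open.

Open {F3}: assign each demand point to its cheapest open site.
  A→F3 13×7=91, B→F3 13×2=26, C→F3 4×3=12
  shipping cost 129, fixed 25 → total 154.
Compare {F3, F4}: shipping cost 129 + fixed 42 = 171.
Compare {F3, F5}: shipping cost 129 + fixed 50 = 179.
Compare {F1, F3}: shipping cost 129 + fixed 51 = 180.
All other subsets cost ≥ 171. Minimum total cost: 154.

154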